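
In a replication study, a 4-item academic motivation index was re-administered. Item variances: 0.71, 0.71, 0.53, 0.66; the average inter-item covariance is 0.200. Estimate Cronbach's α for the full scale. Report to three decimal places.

Σσᵢ² = 0.71 + 0.71 + 0.53 + 0.66 = 2.61
Sum of the 6 distinct covariances = 6 × 0.200 = 1.200
total variance = Σσᵢ² + 2·Σcov = 2.61 + 2 × 1.200 = 5.010
α = (4/3)·(1 − 2.61/5.010) = 0.639

α = 0.639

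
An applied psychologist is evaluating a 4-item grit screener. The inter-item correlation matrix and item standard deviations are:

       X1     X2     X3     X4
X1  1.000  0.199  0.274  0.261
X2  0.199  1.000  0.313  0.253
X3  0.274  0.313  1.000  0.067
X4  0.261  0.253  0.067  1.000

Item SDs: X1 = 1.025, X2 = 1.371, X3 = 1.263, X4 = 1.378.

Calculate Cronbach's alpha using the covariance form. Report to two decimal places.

Σσ²ᵢ = 1.025² + 1.371² + 1.263² + 1.378² = 6.4243
Covariances σ_ij = r_ij · s_i · s_j:
  σ(X1,X2) = 0.199 × 1.025 × 1.371 = 0.2796
  σ(X1,X3) = 0.274 × 1.025 × 1.263 = 0.3547
  σ(X1,X4) = 0.261 × 1.025 × 1.378 = 0.3686
  σ(X2,X3) = 0.313 × 1.371 × 1.263 = 0.5420
  σ(X2,X4) = 0.253 × 1.371 × 1.378 = 0.4780
  σ(X3,X4) = 0.067 × 1.263 × 1.378 = 0.1166
σ²_T = Σσ²ᵢ + 2·Σσ_ij = 6.4243 + 2 × 2.1395 = 10.7033
α = (4/3)·(1 − 6.4243/10.7033) = 0.53

Cronbach's alpha = 0.53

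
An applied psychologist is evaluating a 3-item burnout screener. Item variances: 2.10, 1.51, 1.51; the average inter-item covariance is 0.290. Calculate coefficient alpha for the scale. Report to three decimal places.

ΣVar(i) = 2.10 + 1.51 + 1.51 = 5.12
Sum of the 3 distinct covariances = 3 × 0.290 = 0.870
σ²_total = ΣVar(i) + 2·Σcov = 5.12 + 2 × 0.870 = 6.860
α = (3/2)·(1 − 5.12/6.860) = 0.380

α = 0.380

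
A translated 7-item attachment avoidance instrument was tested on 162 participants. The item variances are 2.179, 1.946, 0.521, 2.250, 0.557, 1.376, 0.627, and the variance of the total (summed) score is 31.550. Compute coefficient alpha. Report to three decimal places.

coefficient alpha = 0.817

Σσᵢ² = 2.179 + 1.946 + 0.521 + 2.250 + 0.557 + 1.376 + 0.627 = 9.456
α = (k/(k−1))·(1 − Σσᵢ²/total variance) = (7/6)·(1 − 9.456/31.550) = 0.817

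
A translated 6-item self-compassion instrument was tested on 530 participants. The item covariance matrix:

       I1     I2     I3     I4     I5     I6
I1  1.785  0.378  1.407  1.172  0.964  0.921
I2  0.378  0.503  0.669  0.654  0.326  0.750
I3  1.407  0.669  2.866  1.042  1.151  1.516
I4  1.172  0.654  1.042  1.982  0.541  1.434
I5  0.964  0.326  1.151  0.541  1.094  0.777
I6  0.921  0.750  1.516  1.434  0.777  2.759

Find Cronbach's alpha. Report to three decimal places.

α = 0.857

ΣVar(i) = 1.785 + 0.503 + 2.866 + 1.982 + 1.094 + 2.759 = 10.989
Sum of the distinct covariances = 13.702
σ²_total = 10.989 + 2 × 13.702 = 38.393
α = (k/(k−1))·(1 − ΣVar(i)/σ²_total) = (6/5)·(1 − 10.989/38.393) = 0.857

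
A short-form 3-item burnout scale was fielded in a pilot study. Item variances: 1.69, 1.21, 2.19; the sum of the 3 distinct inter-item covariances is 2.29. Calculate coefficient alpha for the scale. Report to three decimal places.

Σσᵢ² = 1.69 + 1.21 + 2.19 = 5.09
Sum of distinct covariances = 2.29
Var(T) = Σσᵢ² + 2·Σcov = 5.09 + 2 × 2.29 = 9.67
α = (3/2)·(1 − 5.09/9.67) = 0.710

α = 0.710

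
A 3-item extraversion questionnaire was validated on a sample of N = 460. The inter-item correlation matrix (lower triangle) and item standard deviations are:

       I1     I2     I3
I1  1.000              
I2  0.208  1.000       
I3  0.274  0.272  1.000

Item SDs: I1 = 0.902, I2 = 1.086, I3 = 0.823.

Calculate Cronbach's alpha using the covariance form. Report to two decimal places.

Σσ²ᵢ = 0.902² + 1.086² + 0.823² = 2.6703
Covariances σ_ij = r_ij · s_i · s_j:
  σ(I1,I2) = 0.208 × 0.902 × 1.086 = 0.2038
  σ(I1,I3) = 0.274 × 0.902 × 0.823 = 0.2034
  σ(I2,I3) = 0.272 × 1.086 × 0.823 = 0.2431
σ²_T = Σσ²ᵢ + 2·Σσ_ij = 2.6703 + 2 × 0.6503 = 3.9709
α = (3/2)·(1 − 2.6703/3.9709) = 0.49

Cronbach's alpha = 0.49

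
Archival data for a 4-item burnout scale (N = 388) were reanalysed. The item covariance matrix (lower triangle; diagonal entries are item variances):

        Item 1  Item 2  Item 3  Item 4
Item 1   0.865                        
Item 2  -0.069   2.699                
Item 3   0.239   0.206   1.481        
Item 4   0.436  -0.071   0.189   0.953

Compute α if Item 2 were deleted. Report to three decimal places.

α = 0.516

Remaining items: Item 1, Item 3, Item 4 (k = 3).
sum of item variances = 0.865 + 1.481 + 0.953 = 3.299
total variance = 3.299 + 2 × 0.864 = 5.027
α (item deleted) = (3/2)·(1 − 3.299/5.027) = 0.516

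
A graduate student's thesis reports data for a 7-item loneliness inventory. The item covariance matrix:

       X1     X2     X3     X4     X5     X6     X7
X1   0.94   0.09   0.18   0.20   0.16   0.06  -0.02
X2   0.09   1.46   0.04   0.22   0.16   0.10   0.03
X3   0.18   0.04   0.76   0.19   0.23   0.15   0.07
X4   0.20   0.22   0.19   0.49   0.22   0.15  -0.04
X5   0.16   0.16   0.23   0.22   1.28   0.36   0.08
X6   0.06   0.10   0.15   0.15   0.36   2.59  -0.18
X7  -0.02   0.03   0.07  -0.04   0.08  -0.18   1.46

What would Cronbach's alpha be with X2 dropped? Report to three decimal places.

Remaining items: X1, X3, X4, X5, X6, X7 (k = 6).
Σσ²ᵢ = 0.94 + 0.76 + 0.49 + 1.28 + 2.59 + 1.46 = 7.52
total variance = 7.52 + 2 × 1.81 = 11.14
α (item deleted) = (6/5)·(1 − 7.52/11.14) = 0.390

α = 0.390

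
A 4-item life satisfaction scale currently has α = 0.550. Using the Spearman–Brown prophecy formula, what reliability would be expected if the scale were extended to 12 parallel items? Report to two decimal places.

Length factor m = 12/4 = 3.0000
α' = m·α / (1 + (m−1)·α)
   = 12/4 × 0.550 / (1 + (12/4 − 1) × 0.550)
   = 1.6500 / 2.1000 = 0.79

predicted reliability = 0.79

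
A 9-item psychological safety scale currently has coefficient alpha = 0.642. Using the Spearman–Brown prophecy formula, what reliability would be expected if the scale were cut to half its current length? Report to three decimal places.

Length factor m = 1/2
α' = m·α / (1 − (1−m)·α)
   = 1/2 × 0.642 / (1 − (1 − 1/2) × 0.642)
   = 0.3210 / 0.6790 = 0.473

predicted reliability = 0.473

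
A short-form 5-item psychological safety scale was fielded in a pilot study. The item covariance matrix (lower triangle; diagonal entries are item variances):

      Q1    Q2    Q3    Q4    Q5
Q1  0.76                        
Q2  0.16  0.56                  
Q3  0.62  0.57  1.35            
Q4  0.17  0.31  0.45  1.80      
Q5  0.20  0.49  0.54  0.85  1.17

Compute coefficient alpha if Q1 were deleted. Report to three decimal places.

α = 0.758

Remaining items: Q2, Q3, Q4, Q5 (k = 4).
ΣVar(i) = 0.56 + 1.35 + 1.80 + 1.17 = 4.88
σ²_T = 4.88 + 2 × 3.21 = 11.30
α (item deleted) = (4/3)·(1 − 4.88/11.30) = 0.758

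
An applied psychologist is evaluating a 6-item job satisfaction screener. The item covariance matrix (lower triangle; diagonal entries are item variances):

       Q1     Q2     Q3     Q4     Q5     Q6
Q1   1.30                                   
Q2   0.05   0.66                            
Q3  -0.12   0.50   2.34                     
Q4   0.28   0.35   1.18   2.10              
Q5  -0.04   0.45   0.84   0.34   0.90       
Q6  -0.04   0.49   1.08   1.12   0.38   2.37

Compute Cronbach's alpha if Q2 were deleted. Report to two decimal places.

Remaining items: Q1, Q3, Q4, Q5, Q6 (k = 5).
ΣVar(i) = 1.30 + 2.34 + 2.10 + 0.90 + 2.37 = 9.01
σ²_total = 9.01 + 2 × 5.02 = 19.05
α (item deleted) = (5/4)·(1 − 9.01/19.05) = 0.66

α = 0.66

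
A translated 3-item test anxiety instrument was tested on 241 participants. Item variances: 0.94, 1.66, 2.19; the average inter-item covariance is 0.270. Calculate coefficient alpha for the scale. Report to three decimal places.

α = 0.379

ΣVar(i) = 0.94 + 1.66 + 2.19 = 4.79
Sum of the 3 distinct covariances = 3 × 0.270 = 0.810
σ²_T = ΣVar(i) + 2·Σcov = 4.79 + 2 × 0.810 = 6.410
α = (3/2)·(1 − 4.79/6.410) = 0.379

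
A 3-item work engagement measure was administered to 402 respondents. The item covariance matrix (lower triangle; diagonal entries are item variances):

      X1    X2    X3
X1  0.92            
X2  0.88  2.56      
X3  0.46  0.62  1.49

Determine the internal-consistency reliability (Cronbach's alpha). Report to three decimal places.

α = 0.661

Σσᵢ² = 0.92 + 2.56 + 1.49 = 4.97
Sum of the distinct covariances = 1.96
total variance = 4.97 + 2 × 1.96 = 8.89
α = (k/(k−1))·(1 − Σσᵢ²/total variance) = (3/2)·(1 − 4.97/8.89) = 0.661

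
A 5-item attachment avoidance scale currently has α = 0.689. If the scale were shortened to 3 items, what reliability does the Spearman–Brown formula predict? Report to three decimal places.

Length factor m = 3/5 = 0.6000
α' = m·α / (1 − (1−m)·α)
   = 3/5 × 0.689 / (1 − (1 − 3/5) × 0.689)
   = 0.4134 / 0.7244 = 0.571

predicted reliability = 0.571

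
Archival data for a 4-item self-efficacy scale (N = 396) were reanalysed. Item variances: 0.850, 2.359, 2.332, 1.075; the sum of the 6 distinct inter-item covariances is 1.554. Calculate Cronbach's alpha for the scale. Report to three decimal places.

Σσᵢ² = 0.850 + 2.359 + 2.332 + 1.075 = 6.616
Sum of distinct covariances = 1.554
Var(T) = Σσᵢ² + 2·Σcov = 6.616 + 2 × 1.554 = 9.724
α = (4/3)·(1 − 6.616/9.724) = 0.426

α = 0.426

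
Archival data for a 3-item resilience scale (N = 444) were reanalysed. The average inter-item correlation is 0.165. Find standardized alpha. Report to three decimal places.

Standardized α = k·r̄ / (1 + (k−1)·r̄) = 3 × 0.165 / (1 + 2 × 0.165)
  = 0.4950 / 1.3300 = 0.372

standardized alpha = 0.372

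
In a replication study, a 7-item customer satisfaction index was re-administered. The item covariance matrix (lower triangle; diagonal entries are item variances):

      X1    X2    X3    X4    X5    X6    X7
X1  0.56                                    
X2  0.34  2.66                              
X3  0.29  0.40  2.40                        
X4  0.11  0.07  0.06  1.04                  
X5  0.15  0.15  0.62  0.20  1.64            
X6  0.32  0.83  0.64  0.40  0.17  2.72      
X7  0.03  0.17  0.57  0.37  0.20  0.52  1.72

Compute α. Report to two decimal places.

α = 0.59

sum of item variances = 0.56 + 2.66 + 2.40 + 1.04 + 1.64 + 2.72 + 1.72 = 12.74
Sum of the distinct covariances = 6.61
σ²_T = 12.74 + 2 × 6.61 = 25.96
α = (k/(k−1))·(1 − sum of item variances/σ²_T) = (7/6)·(1 − 12.74/25.96) = 0.59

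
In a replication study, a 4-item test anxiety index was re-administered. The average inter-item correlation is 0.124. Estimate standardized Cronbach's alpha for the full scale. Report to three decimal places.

standardized Cronbach's alpha = 0.362

Standardized α = k·r̄ / (1 + (k−1)·r̄) = 4 × 0.124 / (1 + 3 × 0.124)
  = 0.4960 / 1.3720 = 0.362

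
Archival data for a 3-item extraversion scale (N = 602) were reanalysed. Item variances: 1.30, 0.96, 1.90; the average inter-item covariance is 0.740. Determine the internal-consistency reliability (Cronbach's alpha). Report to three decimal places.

ΣVar(i) = 1.30 + 0.96 + 1.90 = 4.16
Sum of the 3 distinct covariances = 3 × 0.740 = 2.220
σ²_total = ΣVar(i) + 2·Σcov = 4.16 + 2 × 2.220 = 8.600
α = (3/2)·(1 − 4.16/8.600) = 0.774

α = 0.774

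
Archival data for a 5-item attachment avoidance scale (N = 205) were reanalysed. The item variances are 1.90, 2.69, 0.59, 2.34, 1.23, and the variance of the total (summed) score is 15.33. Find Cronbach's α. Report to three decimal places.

Σσ²ᵢ = 1.90 + 2.69 + 0.59 + 2.34 + 1.23 = 8.75
α = (k/(k−1))·(1 − Σσ²ᵢ/total variance) = (5/4)·(1 − 8.75/15.33) = 0.537

Cronbach's α = 0.537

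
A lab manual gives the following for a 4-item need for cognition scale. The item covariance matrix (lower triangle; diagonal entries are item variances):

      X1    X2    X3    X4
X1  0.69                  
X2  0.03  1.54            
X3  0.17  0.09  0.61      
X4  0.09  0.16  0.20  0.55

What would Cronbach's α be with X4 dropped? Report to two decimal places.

Remaining items: X1, X2, X3 (k = 3).
Σσᵢ² = 0.69 + 1.54 + 0.61 = 2.84
σ²_total = 2.84 + 2 × 0.29 = 3.42
α (item deleted) = (3/2)·(1 − 2.84/3.42) = 0.25

α = 0.25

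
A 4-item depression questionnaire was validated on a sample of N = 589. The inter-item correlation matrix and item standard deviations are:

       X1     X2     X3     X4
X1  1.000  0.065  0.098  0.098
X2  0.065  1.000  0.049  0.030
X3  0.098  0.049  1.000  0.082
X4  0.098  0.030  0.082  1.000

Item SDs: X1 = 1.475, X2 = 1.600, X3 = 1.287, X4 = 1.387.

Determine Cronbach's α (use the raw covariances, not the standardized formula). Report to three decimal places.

α = 0.227

Σσ²ᵢ = 1.475² + 1.600² + 1.287² + 1.387² = 8.3158
Covariances σ_ij = r_ij · s_i · s_j:
  σ(X1,X2) = 0.065 × 1.475 × 1.600 = 0.1534
  σ(X1,X3) = 0.098 × 1.475 × 1.287 = 0.1860
  σ(X1,X4) = 0.098 × 1.475 × 1.387 = 0.2005
  σ(X2,X3) = 0.049 × 1.600 × 1.287 = 0.1009
  σ(X2,X4) = 0.030 × 1.600 × 1.387 = 0.0666
  σ(X3,X4) = 0.082 × 1.287 × 1.387 = 0.1464
σ²_T = Σσ²ᵢ + 2·Σσ_ij = 8.3158 + 2 × 0.8538 = 10.0234
α = (4/3)·(1 − 8.3158/10.0234) = 0.227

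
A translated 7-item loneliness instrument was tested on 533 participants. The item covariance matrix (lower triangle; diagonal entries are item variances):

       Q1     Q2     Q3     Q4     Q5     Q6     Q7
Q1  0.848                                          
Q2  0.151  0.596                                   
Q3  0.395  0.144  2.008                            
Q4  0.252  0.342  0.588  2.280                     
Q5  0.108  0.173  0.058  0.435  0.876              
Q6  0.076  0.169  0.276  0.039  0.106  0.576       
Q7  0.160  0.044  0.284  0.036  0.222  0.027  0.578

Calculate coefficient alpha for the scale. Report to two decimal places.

α = 0.60

sum of item variances = 0.848 + 0.596 + 2.008 + 2.280 + 0.876 + 0.576 + 0.578 = 7.762
Σ_{i<j} σ_ij = 4.085
total variance = 7.762 + 2 × 4.085 = 15.932
α = (k/(k−1))·(1 − sum of item variances/total variance) = (7/6)·(1 − 7.762/15.932) = 0.60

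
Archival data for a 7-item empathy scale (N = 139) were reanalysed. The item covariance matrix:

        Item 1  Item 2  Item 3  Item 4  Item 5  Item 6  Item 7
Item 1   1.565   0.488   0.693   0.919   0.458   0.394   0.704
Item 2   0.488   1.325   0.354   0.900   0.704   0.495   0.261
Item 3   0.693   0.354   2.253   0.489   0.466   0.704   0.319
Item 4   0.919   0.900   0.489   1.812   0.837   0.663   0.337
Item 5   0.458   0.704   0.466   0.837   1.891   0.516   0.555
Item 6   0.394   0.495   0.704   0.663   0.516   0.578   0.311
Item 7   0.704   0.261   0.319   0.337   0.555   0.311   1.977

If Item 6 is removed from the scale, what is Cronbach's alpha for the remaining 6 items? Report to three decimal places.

Remaining items: Item 1, Item 2, Item 3, Item 4, Item 5, Item 7 (k = 6).
Σσᵢ² = 1.565 + 1.325 + 2.253 + 1.812 + 1.891 + 1.977 = 10.823
Var(T) = 10.823 + 2 × 8.484 = 27.791
α (item deleted) = (6/5)·(1 − 10.823/27.791) = 0.733

α = 0.733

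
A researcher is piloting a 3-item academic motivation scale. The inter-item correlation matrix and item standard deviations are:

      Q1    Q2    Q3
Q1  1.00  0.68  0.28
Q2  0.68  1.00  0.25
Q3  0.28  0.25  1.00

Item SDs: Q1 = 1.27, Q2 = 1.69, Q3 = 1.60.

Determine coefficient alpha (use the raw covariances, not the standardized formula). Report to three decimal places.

coefficient alpha = 0.652

Σσ²ᵢ = 1.27² + 1.69² + 1.60² = 7.0290
Covariances σ_ij = r_ij · s_i · s_j:
  σ(Q1,Q2) = 0.68 × 1.27 × 1.69 = 1.4595
  σ(Q1,Q3) = 0.28 × 1.27 × 1.60 = 0.5690
  σ(Q2,Q3) = 0.25 × 1.69 × 1.60 = 0.6760
σ²_T = Σσ²ᵢ + 2·Σσ_ij = 7.0290 + 2 × 2.7045 = 12.4380
α = (3/2)·(1 − 7.0290/12.4380) = 0.652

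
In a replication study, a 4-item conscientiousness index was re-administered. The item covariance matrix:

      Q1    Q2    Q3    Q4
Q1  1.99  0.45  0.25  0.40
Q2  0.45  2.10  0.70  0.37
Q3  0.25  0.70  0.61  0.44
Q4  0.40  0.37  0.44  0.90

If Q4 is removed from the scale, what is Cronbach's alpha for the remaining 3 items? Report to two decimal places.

Cronbach's alpha = 0.56

Remaining items: Q1, Q2, Q3 (k = 3).
Σσᵢ² = 1.99 + 2.10 + 0.61 = 4.70
Var(T) = 4.70 + 2 × 1.40 = 7.50
α (item deleted) = (3/2)·(1 − 4.70/7.50) = 0.56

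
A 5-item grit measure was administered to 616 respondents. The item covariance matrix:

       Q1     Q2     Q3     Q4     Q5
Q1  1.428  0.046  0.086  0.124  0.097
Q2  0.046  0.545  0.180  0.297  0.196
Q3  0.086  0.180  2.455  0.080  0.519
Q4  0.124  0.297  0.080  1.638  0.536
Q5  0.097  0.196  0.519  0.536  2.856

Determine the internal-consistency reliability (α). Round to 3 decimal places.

α = 0.408

ΣVar(i) = 1.428 + 0.545 + 2.455 + 1.638 + 2.856 = 8.922
Σ_{i<j} σ_ij = 2.161
Var(T) = 8.922 + 2 × 2.161 = 13.244
α = (k/(k−1))·(1 − ΣVar(i)/Var(T)) = (5/4)·(1 − 8.922/13.244) = 0.408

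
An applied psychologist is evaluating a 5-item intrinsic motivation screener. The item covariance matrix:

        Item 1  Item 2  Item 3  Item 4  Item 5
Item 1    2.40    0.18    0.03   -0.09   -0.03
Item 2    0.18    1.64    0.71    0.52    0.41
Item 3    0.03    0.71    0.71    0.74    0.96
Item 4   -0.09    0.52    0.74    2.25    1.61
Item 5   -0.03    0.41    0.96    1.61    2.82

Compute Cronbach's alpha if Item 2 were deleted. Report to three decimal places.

Remaining items: Item 1, Item 3, Item 4, Item 5 (k = 4).
Σσ²ᵢ = 2.40 + 0.71 + 2.25 + 2.82 = 8.18
Var(T) = 8.18 + 2 × 3.22 = 14.62
α (item deleted) = (4/3)·(1 − 8.18/14.62) = 0.587

α = 0.587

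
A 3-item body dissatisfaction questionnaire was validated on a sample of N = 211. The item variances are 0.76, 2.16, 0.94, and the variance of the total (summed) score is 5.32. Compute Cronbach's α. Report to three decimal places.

Σσ²ᵢ = 0.76 + 2.16 + 0.94 = 3.86
α = (k/(k−1))·(1 − Σσ²ᵢ/σ²_total) = (3/2)·(1 − 3.86/5.32) = 0.412

α = 0.412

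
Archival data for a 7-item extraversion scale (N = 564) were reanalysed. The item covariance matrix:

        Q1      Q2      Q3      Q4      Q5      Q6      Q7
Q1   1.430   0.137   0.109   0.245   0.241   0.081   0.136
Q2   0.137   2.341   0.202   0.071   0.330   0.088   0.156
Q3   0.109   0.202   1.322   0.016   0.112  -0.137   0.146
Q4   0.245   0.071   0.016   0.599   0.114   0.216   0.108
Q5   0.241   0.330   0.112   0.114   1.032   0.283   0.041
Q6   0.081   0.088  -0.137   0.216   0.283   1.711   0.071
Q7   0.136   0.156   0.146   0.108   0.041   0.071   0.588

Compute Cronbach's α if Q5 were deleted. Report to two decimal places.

Remaining items: Q1, Q2, Q3, Q4, Q6, Q7 (k = 6).
Σσ²ᵢ = 1.430 + 2.341 + 1.322 + 0.599 + 1.711 + 0.588 = 7.991
σ²_total = 7.991 + 2 × 1.645 = 11.281
α (item deleted) = (6/5)·(1 − 7.991/11.281) = 0.35

α = 0.35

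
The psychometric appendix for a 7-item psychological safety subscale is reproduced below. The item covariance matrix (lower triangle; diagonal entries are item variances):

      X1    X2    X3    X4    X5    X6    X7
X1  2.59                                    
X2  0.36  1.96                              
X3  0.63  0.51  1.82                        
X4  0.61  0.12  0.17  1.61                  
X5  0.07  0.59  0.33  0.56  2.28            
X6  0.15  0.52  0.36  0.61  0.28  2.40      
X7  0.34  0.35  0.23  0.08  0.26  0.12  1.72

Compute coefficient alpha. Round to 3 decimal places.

coefficient alpha = 0.586

Σσᵢ² = 2.59 + 1.96 + 1.82 + 1.61 + 2.28 + 2.40 + 1.72 = 14.38
Sum of the distinct covariances = 7.25
Var(T) = 14.38 + 2 × 7.25 = 28.88
α = (k/(k−1))·(1 − Σσᵢ²/Var(T)) = (7/6)·(1 − 14.38/28.88) = 0.586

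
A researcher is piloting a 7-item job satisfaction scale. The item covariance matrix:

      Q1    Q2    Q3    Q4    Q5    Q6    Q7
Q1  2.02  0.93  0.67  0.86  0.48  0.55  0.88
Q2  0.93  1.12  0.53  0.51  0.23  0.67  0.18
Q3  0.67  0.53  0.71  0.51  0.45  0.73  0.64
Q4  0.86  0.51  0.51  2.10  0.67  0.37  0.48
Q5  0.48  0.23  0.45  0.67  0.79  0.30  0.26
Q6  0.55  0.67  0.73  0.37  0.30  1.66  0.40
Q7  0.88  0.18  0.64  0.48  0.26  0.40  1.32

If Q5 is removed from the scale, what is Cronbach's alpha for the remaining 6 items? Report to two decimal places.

Cronbach's alpha = 0.80

Remaining items: Q1, Q2, Q3, Q4, Q6, Q7 (k = 6).
sum of item variances = 2.02 + 1.12 + 0.71 + 2.10 + 1.66 + 1.32 = 8.93
total variance = 8.93 + 2 × 8.91 = 26.75
α (item deleted) = (6/5)·(1 − 8.93/26.75) = 0.80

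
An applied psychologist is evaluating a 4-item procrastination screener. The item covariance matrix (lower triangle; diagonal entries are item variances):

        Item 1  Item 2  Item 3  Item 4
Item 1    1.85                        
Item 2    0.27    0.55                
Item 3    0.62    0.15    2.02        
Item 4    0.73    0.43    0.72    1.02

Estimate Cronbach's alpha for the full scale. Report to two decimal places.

sum of item variances = 1.85 + 0.55 + 2.02 + 1.02 = 5.44
Σ_{i<j} σ_ij = 2.92
total variance = 5.44 + 2 × 2.92 = 11.28
α = (k/(k−1))·(1 − sum of item variances/total variance) = (4/3)·(1 − 5.44/11.28) = 0.69

α = 0.69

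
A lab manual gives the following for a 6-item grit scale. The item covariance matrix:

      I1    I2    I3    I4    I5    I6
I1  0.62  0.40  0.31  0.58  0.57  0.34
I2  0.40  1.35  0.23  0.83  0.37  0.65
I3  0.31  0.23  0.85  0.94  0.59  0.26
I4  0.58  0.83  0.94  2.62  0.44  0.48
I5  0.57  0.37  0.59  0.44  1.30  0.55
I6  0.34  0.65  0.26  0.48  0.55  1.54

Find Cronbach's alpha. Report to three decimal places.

Cronbach's alpha = 0.775

sum of item variances = 0.62 + 1.35 + 0.85 + 2.62 + 1.30 + 1.54 = 8.28
Sum of off-diagonal covariances = 7.54
total variance = 8.28 + 2 × 7.54 = 23.36
α = (k/(k−1))·(1 − sum of item variances/total variance) = (6/5)·(1 − 8.28/23.36) = 0.775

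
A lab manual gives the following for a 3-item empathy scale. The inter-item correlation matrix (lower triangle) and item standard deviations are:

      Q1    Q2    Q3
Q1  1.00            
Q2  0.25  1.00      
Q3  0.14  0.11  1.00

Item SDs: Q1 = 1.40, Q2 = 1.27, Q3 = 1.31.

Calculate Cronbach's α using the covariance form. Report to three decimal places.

Σσ²ᵢ = 1.40² + 1.27² + 1.31² = 5.2890
Covariances σ_ij = r_ij · s_i · s_j:
  σ(Q1,Q2) = 0.25 × 1.40 × 1.27 = 0.4445
  σ(Q1,Q3) = 0.14 × 1.40 × 1.31 = 0.2568
  σ(Q2,Q3) = 0.11 × 1.27 × 1.31 = 0.1830
σ²_T = Σσ²ᵢ + 2·Σσ_ij = 5.2890 + 2 × 0.8843 = 7.0576
α = (3/2)·(1 − 5.2890/7.0576) = 0.376

α = 0.376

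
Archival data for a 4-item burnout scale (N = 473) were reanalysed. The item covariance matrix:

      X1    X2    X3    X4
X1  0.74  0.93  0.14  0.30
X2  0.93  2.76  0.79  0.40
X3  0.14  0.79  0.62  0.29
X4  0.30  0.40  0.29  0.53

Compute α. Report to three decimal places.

Σσᵢ² = 0.74 + 2.76 + 0.62 + 0.53 = 4.65
Sum of the distinct covariances = 2.85
σ²_T = 4.65 + 2 × 2.85 = 10.35
α = (k/(k−1))·(1 − Σσᵢ²/σ²_T) = (4/3)·(1 − 4.65/10.35) = 0.734

α = 0.734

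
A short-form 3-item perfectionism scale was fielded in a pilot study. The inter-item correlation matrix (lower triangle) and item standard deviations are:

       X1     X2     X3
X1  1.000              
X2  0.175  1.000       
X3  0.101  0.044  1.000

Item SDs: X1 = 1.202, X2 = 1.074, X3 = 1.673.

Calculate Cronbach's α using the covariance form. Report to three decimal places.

Σσ²ᵢ = 1.202² + 1.074² + 1.673² = 5.3972
Covariances σ_ij = r_ij · s_i · s_j:
  σ(X1,X2) = 0.175 × 1.202 × 1.074 = 0.2259
  σ(X1,X3) = 0.101 × 1.202 × 1.673 = 0.2031
  σ(X2,X3) = 0.044 × 1.074 × 1.673 = 0.0791
σ²_T = Σσ²ᵢ + 2·Σσ_ij = 5.3972 + 2 × 0.5081 = 6.4134
α = (3/2)·(1 − 5.3972/6.4134) = 0.238

α = 0.238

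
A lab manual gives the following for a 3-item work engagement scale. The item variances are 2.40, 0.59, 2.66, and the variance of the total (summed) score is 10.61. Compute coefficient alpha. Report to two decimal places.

ΣVar(i) = 2.40 + 0.59 + 2.66 = 5.65
α = (k/(k−1))·(1 − ΣVar(i)/Var(T)) = (3/2)·(1 − 5.65/10.61) = 0.70

coefficient alpha = 0.70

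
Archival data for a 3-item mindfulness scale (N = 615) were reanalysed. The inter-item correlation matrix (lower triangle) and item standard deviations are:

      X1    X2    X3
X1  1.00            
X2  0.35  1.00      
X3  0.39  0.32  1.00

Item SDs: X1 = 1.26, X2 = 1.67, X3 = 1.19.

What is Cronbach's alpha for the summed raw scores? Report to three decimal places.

Σσ²ᵢ = 1.26² + 1.67² + 1.19² = 5.7926
Covariances σ_ij = r_ij · s_i · s_j:
  σ(X1,X2) = 0.35 × 1.26 × 1.67 = 0.7365
  σ(X1,X3) = 0.39 × 1.26 × 1.19 = 0.5848
  σ(X2,X3) = 0.32 × 1.67 × 1.19 = 0.6359
σ²_T = Σσ²ᵢ + 2·Σσ_ij = 5.7926 + 2 × 1.9572 = 9.7070
α = (3/2)·(1 − 5.7926/9.7070) = 0.605

Cronbach's alpha = 0.605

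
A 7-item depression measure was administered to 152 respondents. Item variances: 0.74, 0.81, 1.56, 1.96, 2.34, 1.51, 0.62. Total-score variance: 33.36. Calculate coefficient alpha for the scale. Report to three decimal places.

coefficient alpha = 0.833

sum of item variances = 0.74 + 0.81 + 1.56 + 1.96 + 2.34 + 1.51 + 0.62 = 9.54
α = (k/(k−1))·(1 − sum of item variances/σ²_total) = (7/6)·(1 − 9.54/33.36) = 0.833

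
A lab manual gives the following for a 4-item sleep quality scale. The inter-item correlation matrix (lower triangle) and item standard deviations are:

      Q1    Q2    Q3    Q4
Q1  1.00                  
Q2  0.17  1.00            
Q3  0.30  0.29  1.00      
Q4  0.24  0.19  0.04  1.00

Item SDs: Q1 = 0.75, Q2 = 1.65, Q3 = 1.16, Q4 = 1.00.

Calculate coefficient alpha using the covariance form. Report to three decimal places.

Σσ²ᵢ = 0.75² + 1.65² + 1.16² + 1.00² = 5.6306
Covariances σ_ij = r_ij · s_i · s_j:
  σ(Q1,Q2) = 0.17 × 0.75 × 1.65 = 0.2104
  σ(Q1,Q3) = 0.30 × 0.75 × 1.16 = 0.2610
  σ(Q1,Q4) = 0.24 × 0.75 × 1.00 = 0.1800
  σ(Q2,Q3) = 0.29 × 1.65 × 1.16 = 0.5551
  σ(Q2,Q4) = 0.19 × 1.65 × 1.00 = 0.3135
  σ(Q3,Q4) = 0.04 × 1.16 × 1.00 = 0.0464
σ²_T = Σσ²ᵢ + 2·Σσ_ij = 5.6306 + 2 × 1.5664 = 8.7634
α = (4/3)·(1 − 5.6306/8.7634) = 0.477

coefficient alpha = 0.477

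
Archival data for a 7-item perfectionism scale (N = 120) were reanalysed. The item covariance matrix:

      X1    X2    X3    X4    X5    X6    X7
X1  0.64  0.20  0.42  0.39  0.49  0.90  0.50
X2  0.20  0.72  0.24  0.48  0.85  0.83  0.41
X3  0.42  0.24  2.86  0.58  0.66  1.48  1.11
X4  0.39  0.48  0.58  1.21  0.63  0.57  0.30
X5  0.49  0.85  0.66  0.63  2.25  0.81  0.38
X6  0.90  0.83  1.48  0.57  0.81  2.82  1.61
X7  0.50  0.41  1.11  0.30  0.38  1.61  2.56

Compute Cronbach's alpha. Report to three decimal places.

sum of item variances = 0.64 + 0.72 + 2.86 + 1.21 + 2.25 + 2.82 + 2.56 = 13.06
Σ_{i<j} σ_ij = 13.84
σ²_T = 13.06 + 2 × 13.84 = 40.74
α = (k/(k−1))·(1 − sum of item variances/σ²_T) = (7/6)·(1 − 13.06/40.74) = 0.793

Cronbach's alpha = 0.793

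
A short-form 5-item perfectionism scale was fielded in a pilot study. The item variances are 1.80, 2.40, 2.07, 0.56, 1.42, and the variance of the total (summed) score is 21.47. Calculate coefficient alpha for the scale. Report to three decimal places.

ΣVar(i) = 1.80 + 2.40 + 2.07 + 0.56 + 1.42 = 8.25
α = (k/(k−1))·(1 − ΣVar(i)/total variance) = (5/4)·(1 − 8.25/21.47) = 0.770

coefficient alpha = 0.770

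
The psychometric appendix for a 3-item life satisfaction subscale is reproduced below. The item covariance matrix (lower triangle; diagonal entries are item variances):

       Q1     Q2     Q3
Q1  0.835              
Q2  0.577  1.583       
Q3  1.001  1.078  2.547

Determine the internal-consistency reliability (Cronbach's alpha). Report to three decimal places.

α = 0.775

sum of item variances = 0.835 + 1.583 + 2.547 = 4.965
Sum of off-diagonal covariances = 2.656
Var(T) = 4.965 + 2 × 2.656 = 10.277
α = (k/(k−1))·(1 − sum of item variances/Var(T)) = (3/2)·(1 − 4.965/10.277) = 0.775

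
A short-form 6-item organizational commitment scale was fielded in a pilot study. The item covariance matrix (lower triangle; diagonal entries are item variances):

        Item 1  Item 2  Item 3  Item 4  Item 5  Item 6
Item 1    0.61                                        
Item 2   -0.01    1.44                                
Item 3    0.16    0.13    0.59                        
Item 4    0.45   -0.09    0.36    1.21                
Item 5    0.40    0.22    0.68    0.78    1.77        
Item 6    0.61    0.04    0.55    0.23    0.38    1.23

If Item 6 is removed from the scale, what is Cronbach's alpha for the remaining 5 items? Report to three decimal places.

α = 0.654

Remaining items: Item 1, Item 2, Item 3, Item 4, Item 5 (k = 5).
ΣVar(i) = 0.61 + 1.44 + 0.59 + 1.21 + 1.77 = 5.62
σ²_T = 5.62 + 2 × 3.08 = 11.78
α (item deleted) = (5/4)·(1 − 5.62/11.78) = 0.654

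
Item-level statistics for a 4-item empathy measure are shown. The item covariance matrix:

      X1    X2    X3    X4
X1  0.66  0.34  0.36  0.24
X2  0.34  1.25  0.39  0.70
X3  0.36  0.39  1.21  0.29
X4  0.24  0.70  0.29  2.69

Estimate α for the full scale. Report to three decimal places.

α = 0.592

ΣVar(i) = 0.66 + 1.25 + 1.21 + 2.69 = 5.81
Σ_{i<j} σ_ij = 2.32
σ²_T = 5.81 + 2 × 2.32 = 10.45
α = (k/(k−1))·(1 − ΣVar(i)/σ²_T) = (4/3)·(1 − 5.81/10.45) = 0.592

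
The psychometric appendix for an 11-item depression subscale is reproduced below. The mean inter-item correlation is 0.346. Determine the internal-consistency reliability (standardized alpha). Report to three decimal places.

α = 0.853

Standardized α = k·r̄ / (1 + (k−1)·r̄) = 11 × 0.346 / (1 + 10 × 0.346)
  = 3.8060 / 4.4600 = 0.853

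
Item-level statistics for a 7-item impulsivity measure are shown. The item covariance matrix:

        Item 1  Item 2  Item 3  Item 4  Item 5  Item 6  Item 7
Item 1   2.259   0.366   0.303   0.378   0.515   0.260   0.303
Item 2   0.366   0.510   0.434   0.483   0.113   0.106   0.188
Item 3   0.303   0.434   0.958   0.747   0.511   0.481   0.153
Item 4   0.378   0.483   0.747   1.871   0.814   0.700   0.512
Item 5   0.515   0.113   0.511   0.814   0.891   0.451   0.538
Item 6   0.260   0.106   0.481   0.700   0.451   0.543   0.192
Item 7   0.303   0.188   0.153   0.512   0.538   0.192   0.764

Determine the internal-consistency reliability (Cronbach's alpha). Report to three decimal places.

Σσ²ᵢ = 2.259 + 0.510 + 0.958 + 1.871 + 0.891 + 0.543 + 0.764 = 7.796
Sum of off-diagonal covariances = 8.548
σ²_total = 7.796 + 2 × 8.548 = 24.892
α = (k/(k−1))·(1 − Σσ²ᵢ/σ²_total) = (7/6)·(1 − 7.796/24.892) = 0.801

Cronbach's alpha = 0.801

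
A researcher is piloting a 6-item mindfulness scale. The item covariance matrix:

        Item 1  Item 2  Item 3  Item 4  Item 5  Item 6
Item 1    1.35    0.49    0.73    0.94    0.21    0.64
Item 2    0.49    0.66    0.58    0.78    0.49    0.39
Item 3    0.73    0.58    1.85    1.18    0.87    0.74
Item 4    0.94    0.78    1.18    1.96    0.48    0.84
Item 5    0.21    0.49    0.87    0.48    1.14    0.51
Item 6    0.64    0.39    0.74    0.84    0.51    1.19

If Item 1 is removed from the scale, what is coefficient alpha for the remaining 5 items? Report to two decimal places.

coefficient alpha = 0.84

Remaining items: Item 2, Item 3, Item 4, Item 5, Item 6 (k = 5).
Σσᵢ² = 0.66 + 1.85 + 1.96 + 1.14 + 1.19 = 6.80
total variance = 6.80 + 2 × 6.86 = 20.52
α (item deleted) = (5/4)·(1 − 6.80/20.52) = 0.84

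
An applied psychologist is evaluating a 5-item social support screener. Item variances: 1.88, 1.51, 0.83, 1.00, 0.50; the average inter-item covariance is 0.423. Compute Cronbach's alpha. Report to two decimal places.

Σσ²ᵢ = 1.88 + 1.51 + 0.83 + 1.00 + 0.50 = 5.72
Sum of the 10 distinct covariances = 10 × 0.423 = 4.230
Var(T) = Σσ²ᵢ + 2·Σcov = 5.72 + 2 × 4.230 = 14.180
α = (5/4)·(1 − 5.72/14.180) = 0.75

Cronbach's alpha = 0.75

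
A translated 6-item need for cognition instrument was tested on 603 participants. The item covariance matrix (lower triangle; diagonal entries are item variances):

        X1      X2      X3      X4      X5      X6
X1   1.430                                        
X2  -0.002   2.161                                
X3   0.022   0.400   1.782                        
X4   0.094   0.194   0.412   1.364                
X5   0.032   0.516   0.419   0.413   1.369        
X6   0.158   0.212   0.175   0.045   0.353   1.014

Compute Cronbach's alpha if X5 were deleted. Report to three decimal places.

α = 0.383

Remaining items: X1, X2, X3, X4, X6 (k = 5).
ΣVar(i) = 1.430 + 2.161 + 1.782 + 1.364 + 1.014 = 7.751
total variance = 7.751 + 2 × 1.710 = 11.171
α (item deleted) = (5/4)·(1 − 7.751/11.171) = 0.383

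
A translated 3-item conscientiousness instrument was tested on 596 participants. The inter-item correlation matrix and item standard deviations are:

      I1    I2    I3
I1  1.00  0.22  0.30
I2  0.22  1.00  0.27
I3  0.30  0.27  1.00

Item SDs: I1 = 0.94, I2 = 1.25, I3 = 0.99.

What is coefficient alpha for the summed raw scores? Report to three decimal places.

Σσ²ᵢ = 0.94² + 1.25² + 0.99² = 3.4262
Covariances σ_ij = r_ij · s_i · s_j:
  σ(I1,I2) = 0.22 × 0.94 × 1.25 = 0.2585
  σ(I1,I3) = 0.30 × 0.94 × 0.99 = 0.2792
  σ(I2,I3) = 0.27 × 1.25 × 0.99 = 0.3341
σ²_T = Σσ²ᵢ + 2·Σσ_ij = 3.4262 + 2 × 0.8718 = 5.1698
α = (3/2)·(1 − 3.4262/5.1698) = 0.506

α = 0.506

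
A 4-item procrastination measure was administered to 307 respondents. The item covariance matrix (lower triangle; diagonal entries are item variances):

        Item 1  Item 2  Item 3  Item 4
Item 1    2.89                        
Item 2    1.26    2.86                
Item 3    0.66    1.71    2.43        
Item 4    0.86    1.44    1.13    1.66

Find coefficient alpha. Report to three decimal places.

α = 0.786

ΣVar(i) = 2.89 + 2.86 + 2.43 + 1.66 = 9.84
Sum of the distinct covariances = 7.06
σ²_total = 9.84 + 2 × 7.06 = 23.96
α = (k/(k−1))·(1 − ΣVar(i)/σ²_total) = (4/3)·(1 − 9.84/23.96) = 0.786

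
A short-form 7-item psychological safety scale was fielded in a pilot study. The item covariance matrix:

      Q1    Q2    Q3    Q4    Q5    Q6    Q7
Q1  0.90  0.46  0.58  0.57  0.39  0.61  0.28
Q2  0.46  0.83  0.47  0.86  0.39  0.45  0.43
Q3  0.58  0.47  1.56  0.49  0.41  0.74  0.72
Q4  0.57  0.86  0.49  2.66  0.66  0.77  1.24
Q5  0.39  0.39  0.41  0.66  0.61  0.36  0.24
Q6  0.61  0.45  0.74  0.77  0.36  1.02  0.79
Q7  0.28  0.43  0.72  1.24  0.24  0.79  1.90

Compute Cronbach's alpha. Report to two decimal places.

Cronbach's alpha = 0.83

Σσᵢ² = 0.90 + 0.83 + 1.56 + 2.66 + 0.61 + 1.02 + 1.90 = 9.48
Sum of the distinct covariances = 11.91
total variance = 9.48 + 2 × 11.91 = 33.30
α = (k/(k−1))·(1 − Σσᵢ²/total variance) = (7/6)·(1 − 9.48/33.30) = 0.83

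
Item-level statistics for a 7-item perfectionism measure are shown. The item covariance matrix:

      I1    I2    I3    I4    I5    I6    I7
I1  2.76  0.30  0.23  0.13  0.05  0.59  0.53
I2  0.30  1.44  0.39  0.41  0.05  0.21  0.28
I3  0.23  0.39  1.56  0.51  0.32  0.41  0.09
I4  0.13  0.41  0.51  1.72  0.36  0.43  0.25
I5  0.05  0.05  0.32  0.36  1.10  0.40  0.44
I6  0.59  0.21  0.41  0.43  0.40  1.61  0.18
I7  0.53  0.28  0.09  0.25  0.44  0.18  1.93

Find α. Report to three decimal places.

α = 0.606

ΣVar(i) = 2.76 + 1.44 + 1.56 + 1.72 + 1.10 + 1.61 + 1.93 = 12.12
Sum of off-diagonal covariances = 6.56
σ²_T = 12.12 + 2 × 6.56 = 25.24
α = (k/(k−1))·(1 − ΣVar(i)/σ²_T) = (7/6)·(1 − 12.12/25.24) = 0.606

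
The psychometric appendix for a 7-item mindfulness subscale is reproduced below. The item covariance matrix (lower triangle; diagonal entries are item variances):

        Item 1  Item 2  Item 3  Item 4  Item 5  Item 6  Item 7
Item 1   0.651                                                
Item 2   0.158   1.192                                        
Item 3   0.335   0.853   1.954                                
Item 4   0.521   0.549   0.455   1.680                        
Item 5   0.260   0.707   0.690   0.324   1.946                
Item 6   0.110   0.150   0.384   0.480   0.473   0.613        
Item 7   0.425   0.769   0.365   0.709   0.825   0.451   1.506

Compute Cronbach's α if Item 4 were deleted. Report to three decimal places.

Remaining items: Item 1, Item 2, Item 3, Item 5, Item 6, Item 7 (k = 6).
Σσ²ᵢ = 0.651 + 1.192 + 1.954 + 1.946 + 0.613 + 1.506 = 7.862
total variance = 7.862 + 2 × 6.955 = 21.772
α (item deleted) = (6/5)·(1 − 7.862/21.772) = 0.767

α = 0.767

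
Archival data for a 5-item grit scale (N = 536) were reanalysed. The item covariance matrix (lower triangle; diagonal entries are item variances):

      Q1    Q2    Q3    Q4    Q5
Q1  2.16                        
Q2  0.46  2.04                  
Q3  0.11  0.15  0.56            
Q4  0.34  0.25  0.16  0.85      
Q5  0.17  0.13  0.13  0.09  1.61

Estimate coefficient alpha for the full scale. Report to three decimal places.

Σσ²ᵢ = 2.16 + 2.04 + 0.56 + 0.85 + 1.61 = 7.22
Sum of off-diagonal covariances = 1.99
Var(T) = 7.22 + 2 × 1.99 = 11.20
α = (k/(k−1))·(1 − Σσ²ᵢ/Var(T)) = (5/4)·(1 − 7.22/11.20) = 0.444

coefficient alpha = 0.444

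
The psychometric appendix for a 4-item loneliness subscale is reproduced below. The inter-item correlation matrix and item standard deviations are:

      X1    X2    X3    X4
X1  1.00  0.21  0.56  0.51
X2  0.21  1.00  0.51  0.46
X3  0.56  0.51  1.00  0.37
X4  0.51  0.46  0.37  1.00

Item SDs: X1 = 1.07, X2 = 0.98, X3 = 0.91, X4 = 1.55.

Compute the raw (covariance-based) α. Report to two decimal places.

Σσ²ᵢ = 1.07² + 0.98² + 0.91² + 1.55² = 5.3359
Covariances σ_ij = r_ij · s_i · s_j:
  σ(X1,X2) = 0.21 × 1.07 × 0.98 = 0.2202
  σ(X1,X3) = 0.56 × 1.07 × 0.91 = 0.5453
  σ(X1,X4) = 0.51 × 1.07 × 1.55 = 0.8458
  σ(X2,X3) = 0.51 × 0.98 × 0.91 = 0.4548
  σ(X2,X4) = 0.46 × 0.98 × 1.55 = 0.6987
  σ(X3,X4) = 0.37 × 0.91 × 1.55 = 0.5219
σ²_T = Σσ²ᵢ + 2·Σσ_ij = 5.3359 + 2 × 3.2867 = 11.9093
α = (4/3)·(1 − 5.3359/11.9093) = 0.74

α = 0.74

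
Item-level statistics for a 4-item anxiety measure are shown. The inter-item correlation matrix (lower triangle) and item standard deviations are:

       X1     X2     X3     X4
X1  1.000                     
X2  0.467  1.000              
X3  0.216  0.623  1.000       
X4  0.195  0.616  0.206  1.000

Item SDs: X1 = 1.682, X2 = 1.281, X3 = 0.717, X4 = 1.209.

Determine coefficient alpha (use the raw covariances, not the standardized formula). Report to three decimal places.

Σσ²ᵢ = 1.682² + 1.281² + 0.717² + 1.209² = 6.4459
Covariances σ_ij = r_ij · s_i · s_j:
  σ(X1,X2) = 0.467 × 1.682 × 1.281 = 1.0062
  σ(X1,X3) = 0.216 × 1.682 × 0.717 = 0.2605
  σ(X1,X4) = 0.195 × 1.682 × 1.209 = 0.3965
  σ(X2,X3) = 0.623 × 1.281 × 0.717 = 0.5722
  σ(X2,X4) = 0.616 × 1.281 × 1.209 = 0.9540
  σ(X3,X4) = 0.206 × 0.717 × 1.209 = 0.1786
σ²_T = Σσ²ᵢ + 2·Σσ_ij = 6.4459 + 2 × 3.3680 = 13.1819
α = (4/3)·(1 − 6.4459/13.1819) = 0.681

α = 0.681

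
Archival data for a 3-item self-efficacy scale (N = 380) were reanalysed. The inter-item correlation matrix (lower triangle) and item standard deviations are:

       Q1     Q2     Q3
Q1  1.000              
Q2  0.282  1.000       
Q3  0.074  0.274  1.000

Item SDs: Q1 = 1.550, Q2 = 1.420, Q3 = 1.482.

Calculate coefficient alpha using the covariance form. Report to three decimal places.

coefficient alpha = 0.439

Σσ²ᵢ = 1.550² + 1.420² + 1.482² = 6.6152
Covariances σ_ij = r_ij · s_i · s_j:
  σ(Q1,Q2) = 0.282 × 1.550 × 1.420 = 0.6207
  σ(Q1,Q3) = 0.074 × 1.550 × 1.482 = 0.1700
  σ(Q2,Q3) = 0.274 × 1.420 × 1.482 = 0.5766
σ²_T = Σσ²ᵢ + 2·Σσ_ij = 6.6152 + 2 × 1.3673 = 9.3498
α = (3/2)·(1 − 6.6152/9.3498) = 0.439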